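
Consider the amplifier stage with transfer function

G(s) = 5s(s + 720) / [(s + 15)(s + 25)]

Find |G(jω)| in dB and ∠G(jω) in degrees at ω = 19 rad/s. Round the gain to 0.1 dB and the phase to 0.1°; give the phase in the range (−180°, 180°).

39.1 dB, 2.6°

At s = jω = j19:
zero (s+720): 720 + j19 → |·| = √(720²+19²) = √518761 ≈ 720.25, ∠ = arctan(19/720) ≈ 1.51°
zero at origin: s = j19 → |·| = 19, ∠ = 90.00°
pole (s+15): 15 + j19 → |·| = √(15²+19²) = √586 ≈ 24.207, ∠ = arctan(19/15) ≈ 51.71°
pole (s+25): 25 + j19 → |·| = √(25²+19²) = √986 ≈ 31.401, ∠ = arctan(19/25) ≈ 37.23°
|G| = 5 · 13685 / 760.12 ≈ 90.019
Gain = 20 log₁₀(90.019) ≈ 39.09 dB
∠G = 91.51° − 88.94° = 2.57°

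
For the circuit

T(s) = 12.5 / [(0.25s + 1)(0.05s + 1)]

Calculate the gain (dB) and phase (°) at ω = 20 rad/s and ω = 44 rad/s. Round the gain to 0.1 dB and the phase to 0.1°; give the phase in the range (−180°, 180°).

At ω = 20 rad/s:
pole (1 + j20·0.25) = 1 + j5 → |·| ≈ 5.099, ∠ ≈ 78.69°
pole (1 + j20·0.05) = 1 + j1 → |·| ≈ 1.4142, ∠ ≈ 45.00°
|T| = 12.5 · 1 / (5.099 · 1.4142) ≈ 1.7335
Gain = 20 log₁₀(1.7335) ≈ 4.78 dB
∠T = (0°) − (78.69° + 45.00°) = -123.69°

At ω = 44 rad/s:
pole (1 + j44·0.25) = 1 + j11 → |·| ≈ 11.045, ∠ ≈ 84.81°
pole (1 + j44·0.05) = 1 + j2.2 → |·| ≈ 2.4166, ∠ ≈ 65.56°
|T| = 12.5 · 1 / (11.045 · 2.4166) ≈ 0.46832
Gain = 20 log₁₀(0.46832) ≈ -6.59 dB
∠T = (0°) − (84.81° + 65.56°) = -150.37°

ω = 20: 4.8 dB, -123.7°; ω = 44: -6.6 dB, -150.4°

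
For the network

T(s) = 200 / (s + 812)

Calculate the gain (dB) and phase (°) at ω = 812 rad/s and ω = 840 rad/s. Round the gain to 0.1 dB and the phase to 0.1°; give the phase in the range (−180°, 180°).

Substitute s = j812:
Numerator: 200 = 200 + j0
Denominator: (j812) + 812 = 812 + j812
|N| = √(200² + 0²) ≈ 200, ∠N ≈ 0.00°
|D| = √(812² + 812²) ≈ 1148.3, ∠D ≈ 45.00°
|T| = 200 / 1148.3 ≈ 0.17417
Gain = 20 log₁₀(0.17417) ≈ -15.18 dB
∠T = 0.00° − 45.00° = -45.00°

Substitute s = j840:
Numerator: 200 = 200 + j0
Denominator: (j840) + 812 = 812 + j840
|N| = √(200² + 0²) ≈ 200, ∠N ≈ 0.00°
|D| = √(812² + 840²) ≈ 1168.3, ∠D ≈ 45.97°
|T| = 200 / 1168.3 ≈ 0.17119
Gain = 20 log₁₀(0.17119) ≈ -15.33 dB
∠T = 0.00° − 45.97° = -45.97°

ω = 812: -15.2 dB, -45.0°; ω = 840: -15.3 dB, -46.0°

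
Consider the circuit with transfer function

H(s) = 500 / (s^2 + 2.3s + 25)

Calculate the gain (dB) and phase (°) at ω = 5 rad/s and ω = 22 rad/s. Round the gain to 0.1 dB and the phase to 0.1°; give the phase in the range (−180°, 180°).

At s = jω = j5:
quadratic: (j5)² + 2.3·j5 + 25 = 0 + j11.5 → |·| ≈ 11.5, ∠ ≈ 90.00°
|H| = 500 / 11.5 ≈ 43.478
Gain = 20 log₁₀(43.478) ≈ 32.77 dB
∠H = 0.00° − 90.00° = -90.00°

At s = jω = j22:
quadratic: (j22)² + 2.3·j22 + 25 = -459 + j50.6 → |·| ≈ 461.78, ∠ ≈ 173.71°
|H| = 500 / 461.78 ≈ 1.0828
Gain = 20 log₁₀(1.0828) ≈ 0.69 dB
∠H = 0.00° − 173.71° = -173.71°

ω = 5: 32.8 dB, -90.0°; ω = 22: 0.7 dB, -173.7°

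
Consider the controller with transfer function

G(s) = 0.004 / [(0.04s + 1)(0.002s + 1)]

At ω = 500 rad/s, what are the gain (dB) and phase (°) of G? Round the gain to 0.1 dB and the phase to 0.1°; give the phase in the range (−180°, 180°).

At ω = 500 rad/s:
pole (1 + j500·0.04) = 1 + j20 → |·| ≈ 20.025, ∠ ≈ 87.14°
pole (1 + j500·0.002) = 1 + j1 → |·| ≈ 1.4142, ∠ ≈ 45.00°
|G| = 0.004 · 1 / (20.025 · 1.4142) ≈ 0.00014125
Gain = 20 log₁₀(0.00014125) ≈ -77.00 dB
∠G = (0°) − (87.14° + 45.00°) = -132.14°

-77.0 dB, -132.1°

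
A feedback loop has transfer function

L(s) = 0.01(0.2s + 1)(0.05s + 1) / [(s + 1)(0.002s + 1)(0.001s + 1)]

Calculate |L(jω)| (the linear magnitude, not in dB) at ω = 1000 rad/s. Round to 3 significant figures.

0.0316

At ω = 1000 rad/s:
zero (1 + j1000·0.2) = 1 + j200 → |·| ≈ 200, ∠ ≈ 89.71°
zero (1 + j1000·0.05) = 1 + j50 → |·| ≈ 50.01, ∠ ≈ 88.85°
pole (1 + j1000·1) = 1 + j1000 → |·| ≈ 1000, ∠ ≈ 89.94°
pole (1 + j1000·0.002) = 1 + j2 → |·| ≈ 2.2361, ∠ ≈ 63.43°
pole (1 + j1000·0.001) = 1 + j1 → |·| ≈ 1.4142, ∠ ≈ 45.00°
|L| = 0.01 · 200 · 50.01 / (1000 · 2.2361 · 1.4142) ≈ 0.031629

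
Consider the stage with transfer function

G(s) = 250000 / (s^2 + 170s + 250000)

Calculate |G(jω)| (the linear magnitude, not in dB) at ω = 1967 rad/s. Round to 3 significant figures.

0.0688

At s = jω = j1967:
quadratic: (j1967)² + 170·j1967 + 250000 = -3619089 + j334390 → |·| ≈ 3.6345e+06, ∠ ≈ 174.72°
|G| = 250000 / 3.6345e+06 ≈ 0.068785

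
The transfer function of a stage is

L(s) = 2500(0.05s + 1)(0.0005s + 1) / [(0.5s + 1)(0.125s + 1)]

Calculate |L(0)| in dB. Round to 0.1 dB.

68.0 dB

L(0) = 2500 · 1 / 1 = 2500
20 log₁₀(2500) ≈ 67.96 dB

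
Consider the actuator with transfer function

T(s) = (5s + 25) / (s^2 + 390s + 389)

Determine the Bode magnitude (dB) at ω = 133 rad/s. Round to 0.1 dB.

Substitute s = j133:
Numerator: 5(j133) + 25 = 25 + j665
Denominator: (j133)^2 + 390(j133) + 389 = -17300 + j51870
|N| = √(25² + 665²) ≈ 665.47, ∠N ≈ 87.85°
|D| = √(17300² + 51870²) ≈ 54679, ∠D ≈ 108.44°
|T| = 665.47 / 54679 ≈ 0.01217
Gain = 20 log₁₀(0.01217) ≈ -38.29 dB

-38.3 dB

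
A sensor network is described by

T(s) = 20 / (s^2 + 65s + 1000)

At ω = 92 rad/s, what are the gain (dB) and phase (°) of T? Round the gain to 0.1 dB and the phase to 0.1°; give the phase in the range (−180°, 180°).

-53.6 dB, -141.3°

Substitute s = j92:
Numerator: 20 = 20 + j0
Denominator: (j92)^2 + 65(j92) + 1000 = -7464 + j5980
|N| = √(20² + 0²) ≈ 20, ∠N ≈ 0.00°
|D| = √(7464² + 5980²) ≈ 9564.1, ∠D ≈ 141.30°
|T| = 20 / 9564.1 ≈ 0.0020912
Gain = 20 log₁₀(0.0020912) ≈ -53.59 dB
∠T = 0.00° − 141.30° = -141.30°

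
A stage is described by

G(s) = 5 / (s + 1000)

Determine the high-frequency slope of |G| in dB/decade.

-20 dB/decade

Each pole contributes −20 dB/decade at high frequency; each zero contributes +20 dB/decade.
Net: 0 zero(s) − 1 pole(s) → -20 dB/decade.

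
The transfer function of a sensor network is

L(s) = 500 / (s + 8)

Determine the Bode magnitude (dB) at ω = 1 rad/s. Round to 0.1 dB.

35.9 dB

Substitute s = j1:
Numerator: 500 = 500 + j0
Denominator: (j1) + 8 = 8 + j1
|N| = √(500² + 0²) ≈ 500, ∠N ≈ 0.00°
|D| = √(8² + 1²) ≈ 8.0623, ∠D ≈ 7.13°
|L| = 500 / 8.0623 ≈ 62.017
Gain = 20 log₁₀(62.017) ≈ 35.85 dB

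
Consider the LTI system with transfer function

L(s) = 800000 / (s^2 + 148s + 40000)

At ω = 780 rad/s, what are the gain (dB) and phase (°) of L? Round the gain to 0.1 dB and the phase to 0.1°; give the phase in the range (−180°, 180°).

At s = jω = j780:
quadratic: (j780)² + 148·j780 + 40000 = -568400 + j115440 → |·| ≈ 5.8e+05, ∠ ≈ 168.52°
|L| = 800000 / 5.8e+05 ≈ 1.3793
Gain = 20 log₁₀(1.3793) ≈ 2.79 dB
∠L = 0.00° − 168.52° = -168.52°

2.8 dB, -168.5°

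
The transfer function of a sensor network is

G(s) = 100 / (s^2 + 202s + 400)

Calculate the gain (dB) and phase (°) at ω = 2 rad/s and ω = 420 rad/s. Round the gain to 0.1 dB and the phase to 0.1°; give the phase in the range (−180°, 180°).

Substitute s = j2:
Numerator: 100 = 100 + j0
Denominator: (j2)^2 + 202(j2) + 400 = 396 + j404
|N| = √(100² + 0²) ≈ 100, ∠N ≈ 0.00°
|D| = √(396² + 404²) ≈ 565.71, ∠D ≈ 45.57°
|G| = 100 / 565.71 ≈ 0.17677
Gain = 20 log₁₀(0.17677) ≈ -15.05 dB
∠G = 0.00° − 45.57° = -45.57°

Substitute s = j420:
Numerator: 100 = 100 + j0
Denominator: (j420)^2 + 202(j420) + 400 = -176000 + j84840
|N| = √(100² + 0²) ≈ 100, ∠N ≈ 0.00°
|D| = √(176000² + 84840²) ≈ 1.9538e+05, ∠D ≈ 154.26°
|G| = 100 / 1.9538e+05 ≈ 0.00051182
Gain = 20 log₁₀(0.00051182) ≈ -65.82 dB
∠G = 0.00° − 154.26° = -154.26°

ω = 2: -15.1 dB, -45.6°; ω = 420: -65.8 dB, -154.3°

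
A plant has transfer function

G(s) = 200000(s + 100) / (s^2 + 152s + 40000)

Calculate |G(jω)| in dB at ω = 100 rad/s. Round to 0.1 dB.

58.5 dB

At s = jω = j100:
zero (s+100): 100 + j100 → |·| = √(100²+100²) = √20000 ≈ 141.42, ∠ = arctan(100/100) ≈ 45.00°
quadratic: (j100)² + 152·j100 + 40000 = 30000 + j15200 → |·| ≈ 33631, ∠ ≈ 26.87°
|G| = 200000 · 141.42 / 33631 ≈ 841.01
Gain = 20 log₁₀(841.01) ≈ 58.50 dB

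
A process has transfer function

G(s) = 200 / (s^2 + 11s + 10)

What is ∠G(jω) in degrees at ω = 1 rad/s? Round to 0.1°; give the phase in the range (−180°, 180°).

Substitute s = j1:
Numerator: 200 = 200 + j0
Denominator: (j1)^2 + 11(j1) + 10 = 9 + j11
|N| = √(200² + 0²) ≈ 200, ∠N ≈ 0.00°
|D| = √(9² + 11²) ≈ 14.213, ∠D ≈ 50.71°
∠G = 0.00° − 50.71° = -50.71°

-50.7°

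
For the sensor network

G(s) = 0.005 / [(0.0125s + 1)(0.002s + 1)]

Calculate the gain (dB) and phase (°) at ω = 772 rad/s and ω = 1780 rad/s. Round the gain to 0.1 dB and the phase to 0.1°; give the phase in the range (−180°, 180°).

ω = 772: -71.1 dB, -141.2°; ω = 1780: -84.3 dB, -161.7°

At ω = 772 rad/s:
pole (1 + j772·0.0125) = 1 + j9.65 → |·| ≈ 9.7017, ∠ ≈ 84.08°
pole (1 + j772·0.002) = 1 + j1.544 → |·| ≈ 1.8395, ∠ ≈ 57.07°
|G| = 0.005 · 1 / (9.7017 · 1.8395) ≈ 0.00028017
Gain = 20 log₁₀(0.00028017) ≈ -71.05 dB
∠G = (0°) − (84.08° + 57.07°) = -141.15°

At ω = 1780 rad/s:
pole (1 + j1780·0.0125) = 1 + j22.25 → |·| ≈ 22.272, ∠ ≈ 87.43°
pole (1 + j1780·0.002) = 1 + j3.56 → |·| ≈ 3.6978, ∠ ≈ 74.31°
|G| = 0.005 · 1 / (22.272 · 3.6978) ≈ 6.0711e-05
Gain = 20 log₁₀(6.0711e-05) ≈ -84.33 dB
∠G = (0°) − (87.43° + 74.31°) = -161.74°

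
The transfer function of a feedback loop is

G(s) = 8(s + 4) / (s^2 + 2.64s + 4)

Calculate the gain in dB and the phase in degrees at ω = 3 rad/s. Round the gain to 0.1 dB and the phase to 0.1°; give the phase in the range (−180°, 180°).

At s = jω = j3:
zero (s+4): 4 + j3 → |·| = √(4²+3²) = √25 ≈ 5, ∠ = arctan(3/4) ≈ 36.87°
quadratic: (j3)² + 2.64·j3 + 4 = -5 + j7.92 → |·| ≈ 9.3662, ∠ ≈ 122.26°
|G| = 8 · 5 / 9.3662 ≈ 4.2707
Gain = 20 log₁₀(4.2707) ≈ 12.61 dB
∠G = 36.87° − 122.26° = -85.39°

12.6 dB, -85.4°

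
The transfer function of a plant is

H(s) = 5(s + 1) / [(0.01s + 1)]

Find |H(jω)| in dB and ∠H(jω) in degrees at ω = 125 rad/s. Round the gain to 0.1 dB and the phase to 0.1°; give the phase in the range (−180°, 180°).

At ω = 125 rad/s:
zero (1 + j125·1) = 1 + j125 → |·| ≈ 125, ∠ ≈ 89.54°
pole (1 + j125·0.01) = 1 + j1.25 → |·| ≈ 1.6008, ∠ ≈ 51.34°
|H| = 5 · 125 / (1.6008) ≈ 390.43
Gain = 20 log₁₀(390.43) ≈ 51.83 dB
∠H = (89.54°) − (51.34°) = 38.20°

51.8 dB, 38.2°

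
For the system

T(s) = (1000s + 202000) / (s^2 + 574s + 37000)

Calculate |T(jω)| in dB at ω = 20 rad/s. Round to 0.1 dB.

Substitute s = j20:
Numerator: 1000(j20) + 202000 = 202000 + j20000
Denominator: (j20)^2 + 574(j20) + 37000 = 36600 + j11480
|N| = √(202000² + 20000²) ≈ 2.0299e+05, ∠N ≈ 5.65°
|D| = √(36600² + 11480²) ≈ 38358, ∠D ≈ 17.41°
|T| = 2.0299e+05 / 38358 ≈ 5.292
Gain = 20 log₁₀(5.292) ≈ 14.47 dB

14.5 dB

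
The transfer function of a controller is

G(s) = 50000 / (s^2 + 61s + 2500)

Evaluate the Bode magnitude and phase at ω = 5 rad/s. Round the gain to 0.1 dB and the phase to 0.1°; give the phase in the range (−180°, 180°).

26.0 dB, -7.0°

At s = jω = j5:
quadratic: (j5)² + 61·j5 + 2500 = 2475 + j305 → |·| ≈ 2493.7, ∠ ≈ 7.03°
|G| = 50000 / 2493.7 ≈ 20.051
Gain = 20 log₁₀(20.051) ≈ 26.04 dB
∠G = 0.00° − 7.03° = -7.03°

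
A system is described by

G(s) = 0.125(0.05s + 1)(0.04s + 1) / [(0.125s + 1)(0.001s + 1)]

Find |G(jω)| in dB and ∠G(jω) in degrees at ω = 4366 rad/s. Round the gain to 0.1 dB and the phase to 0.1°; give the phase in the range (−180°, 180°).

At ω = 4366 rad/s:
zero (1 + j4366·0.05) = 1 + j218.3 → |·| ≈ 218.3, ∠ ≈ 89.74°
zero (1 + j4366·0.04) = 1 + j174.64 → |·| ≈ 174.64, ∠ ≈ 89.67°
pole (1 + j4366·0.125) = 1 + j545.75 → |·| ≈ 545.75, ∠ ≈ 89.90°
pole (1 + j4366·0.001) = 1 + j4.366 → |·| ≈ 4.4791, ∠ ≈ 77.10°
|G| = 0.125 · 218.3 · 174.64 / (545.75 · 4.4791) ≈ 1.9495
Gain = 20 log₁₀(1.9495) ≈ 5.80 dB
∠G = (89.74° + 89.67°) − (89.90° + 77.10°) = 12.41°

5.8 dB, 12.4°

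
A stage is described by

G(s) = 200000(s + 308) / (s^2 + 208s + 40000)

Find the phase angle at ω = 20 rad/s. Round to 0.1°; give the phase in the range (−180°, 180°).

At s = jω = j20:
zero (s+308): 308 + j20 → |·| = √(308²+20²) = √95264 ≈ 308.65, ∠ = arctan(20/308) ≈ 3.72°
quadratic: (j20)² + 208·j20 + 40000 = 39600 + j4160 → |·| ≈ 39818, ∠ ≈ 6.00°
∠G = 3.72° − 6.00° = -2.28°

-2.3°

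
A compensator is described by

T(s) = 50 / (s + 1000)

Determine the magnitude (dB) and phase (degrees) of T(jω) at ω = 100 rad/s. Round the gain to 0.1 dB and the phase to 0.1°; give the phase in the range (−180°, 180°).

-26.1 dB, -5.7°

At s = jω = j100:
pole (s+1000): 1000 + j100 → |·| = √(1000²+100²) = √1010000 ≈ 1005, ∠ = arctan(100/1000) ≈ 5.71°
|T| = 50 / 1005 ≈ 0.049751
Gain = 20 log₁₀(0.049751) ≈ -26.06 dB
∠T = 0.00° − 5.71° = -5.71°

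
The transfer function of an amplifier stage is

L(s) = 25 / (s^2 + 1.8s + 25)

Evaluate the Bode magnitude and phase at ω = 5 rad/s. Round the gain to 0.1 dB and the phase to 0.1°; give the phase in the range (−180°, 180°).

At s = jω = j5:
quadratic: (j5)² + 1.8·j5 + 25 = 0 + j9 → |·| ≈ 9, ∠ ≈ 90.00°
|L| = 25 / 9 ≈ 2.7778
Gain = 20 log₁₀(2.7778) ≈ 8.87 dB
∠L = 0.00° − 90.00° = -90.00°

8.9 dB, -90.0°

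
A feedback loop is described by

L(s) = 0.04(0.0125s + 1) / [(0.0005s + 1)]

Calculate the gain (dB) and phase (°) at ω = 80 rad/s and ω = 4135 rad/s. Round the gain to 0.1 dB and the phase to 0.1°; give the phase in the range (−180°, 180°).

At ω = 80 rad/s:
zero (1 + j80·0.0125) = 1 + j1 → |·| ≈ 1.4142, ∠ ≈ 45.00°
pole (1 + j80·0.0005) = 1 + j0.04 → |·| ≈ 1.0008, ∠ ≈ 2.29°
|L| = 0.04 · 1.4142 / (1.0008) ≈ 0.056523
Gain = 20 log₁₀(0.056523) ≈ -24.96 dB
∠L = (45.00°) − (2.29°) = 42.71°

At ω = 4135 rad/s:
zero (1 + j4135·0.0125) = 1 + j51.6875 → |·| ≈ 51.697, ∠ ≈ 88.89°
pole (1 + j4135·0.0005) = 1 + j2.0675 → |·| ≈ 2.2966, ∠ ≈ 64.19°
|L| = 0.04 · 51.697 / (2.2966) ≈ 0.90041
Gain = 20 log₁₀(0.90041) ≈ -0.91 dB
∠L = (88.89°) − (64.19°) = 24.70°

ω = 80: -25.0 dB, 42.7°; ω = 4135: -0.9 dB, 24.7°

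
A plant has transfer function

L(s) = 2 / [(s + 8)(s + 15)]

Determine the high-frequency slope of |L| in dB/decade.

Each pole contributes −20 dB/decade at high frequency; each zero contributes +20 dB/decade.
Net: 0 zero(s) − 2 pole(s) → -40 dB/decade.

-40 dB/decade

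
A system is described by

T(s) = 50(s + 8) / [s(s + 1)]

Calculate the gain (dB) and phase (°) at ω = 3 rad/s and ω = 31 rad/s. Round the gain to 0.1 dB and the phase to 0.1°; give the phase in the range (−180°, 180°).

ω = 3: 33.1 dB, -141.0°; ω = 31: 4.4 dB, -102.6°

At s = jω = j3:
zero (s+8): 8 + j3 → |·| = √(8²+3²) = √73 ≈ 8.544, ∠ = arctan(3/8) ≈ 20.56°
pole (s+1): 1 + j3 → |·| = √(1²+3²) = √10 ≈ 3.1623, ∠ = arctan(3/1) ≈ 71.57°
pole at origin: |s| = 3, ∠ = 90.00° (in denominator)
|T| = 50 · 8.544 / 9.4869 ≈ 45.031
Gain = 20 log₁₀(45.031) ≈ 33.07 dB
∠T = 20.56° − 161.57° = -141.01°

At s = jω = j31:
zero (s+8): 8 + j31 → |·| = √(8²+31²) = √1025 ≈ 32.016, ∠ = arctan(31/8) ≈ 75.53°
pole (s+1): 1 + j31 → |·| = √(1²+31²) = √962 ≈ 31.016, ∠ = arctan(31/1) ≈ 88.15°
pole at origin: |s| = 31, ∠ = 90.00° (in denominator)
|T| = 50 · 32.016 / 961.5 ≈ 1.6649
Gain = 20 log₁₀(1.6649) ≈ 4.43 dB
∠T = 75.53° − 178.15° = -102.62°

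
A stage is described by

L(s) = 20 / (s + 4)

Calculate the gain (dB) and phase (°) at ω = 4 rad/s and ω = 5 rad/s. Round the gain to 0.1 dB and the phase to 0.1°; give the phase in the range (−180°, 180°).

ω = 4: 11.0 dB, -45.0°; ω = 5: 9.9 dB, -51.3°

At s = jω = j4:
pole (s+4): 4 + j4 → |·| = √(4²+4²) = √32 ≈ 5.6569, ∠ = arctan(4/4) ≈ 45.00°
|L| = 20 / 5.6569 ≈ 3.5355
Gain = 20 log₁₀(3.5355) ≈ 10.97 dB
∠L = 0.00° − 45.00° = -45.00°

At s = jω = j5:
pole (s+4): 4 + j5 → |·| = √(4²+5²) = √41 ≈ 6.4031, ∠ = arctan(5/4) ≈ 51.34°
|L| = 20 / 6.4031 ≈ 3.1235
Gain = 20 log₁₀(3.1235) ≈ 9.89 dB
∠L = 0.00° − 51.34° = -51.34°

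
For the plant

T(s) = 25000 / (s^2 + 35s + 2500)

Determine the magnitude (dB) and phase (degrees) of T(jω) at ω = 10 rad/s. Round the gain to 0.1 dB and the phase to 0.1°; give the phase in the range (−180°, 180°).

20.3 dB, -8.3°

At s = jω = j10:
quadratic: (j10)² + 35·j10 + 2500 = 2400 + j350 → |·| ≈ 2425.4, ∠ ≈ 8.30°
|T| = 25000 / 2425.4 ≈ 10.308
Gain = 20 log₁₀(10.308) ≈ 20.26 dB
∠T = 0.00° − 8.30° = -8.30°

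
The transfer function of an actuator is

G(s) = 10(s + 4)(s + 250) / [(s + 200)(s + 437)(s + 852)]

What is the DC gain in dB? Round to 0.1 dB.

G(0) = 10·4·250 / (200·437·852) ≈ 0.00013429
20 log₁₀(0.00013429) ≈ -77.44 dB

-77.4 dB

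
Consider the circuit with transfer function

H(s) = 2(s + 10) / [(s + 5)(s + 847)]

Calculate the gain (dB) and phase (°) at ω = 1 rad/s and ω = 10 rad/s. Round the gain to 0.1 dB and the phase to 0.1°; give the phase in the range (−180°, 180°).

ω = 1: -46.6 dB, -5.7°; ω = 10: -50.5 dB, -19.1°

At s = jω = j1:
zero (s+10): 10 + j1 → |·| = √(10²+1²) = √101 ≈ 10.05, ∠ = arctan(1/10) ≈ 5.71°
pole (s+5): 5 + j1 → |·| = √(5²+1²) = √26 ≈ 5.099, ∠ = arctan(1/5) ≈ 11.31°
pole (s+847): 847 + j1 → |·| = √(847²+1²) = √717410 ≈ 847, ∠ = arctan(1/847) ≈ 0.07°
|H| = 2 · 10.05 / 4318.9 ≈ 0.004654
Gain = 20 log₁₀(0.004654) ≈ -46.64 dB
∠H = 5.71° − 11.38° = -5.67°

At s = jω = j10:
zero (s+10): 10 + j10 → |·| = √(10²+10²) = √200 ≈ 14.142, ∠ = arctan(10/10) ≈ 45.00°
pole (s+5): 5 + j10 → |·| = √(5²+10²) = √125 ≈ 11.18, ∠ = arctan(10/5) ≈ 63.43°
pole (s+847): 847 + j10 → |·| = √(847²+10²) = √717509 ≈ 847.06, ∠ = arctan(10/847) ≈ 0.68°
|H| = 2 · 14.142 / 9470.1 ≈ 0.0029867
Gain = 20 log₁₀(0.0029867) ≈ -50.50 dB
∠H = 45.00° − 64.11° = -19.11°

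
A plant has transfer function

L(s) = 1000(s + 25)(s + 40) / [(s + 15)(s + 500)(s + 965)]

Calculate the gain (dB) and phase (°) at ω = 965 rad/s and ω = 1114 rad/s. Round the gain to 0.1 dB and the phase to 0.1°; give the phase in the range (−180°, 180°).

At s = jω = j965:
zero (s+25): 25 + j965 → |·| = √(25²+965²) = √931850 ≈ 965.32, ∠ = arctan(965/25) ≈ 88.52°
zero (s+40): 40 + j965 → |·| = √(40²+965²) = √932825 ≈ 965.83, ∠ = arctan(965/40) ≈ 87.63°
pole (s+15): 15 + j965 → |·| = √(15²+965²) = √931450 ≈ 965.12, ∠ = arctan(965/15) ≈ 89.11°
pole (s+500): 500 + j965 → |·| = √(500²+965²) = √1181225 ≈ 1086.8, ∠ = arctan(965/500) ≈ 62.61°
pole (s+965): 965 + j965 → |·| = √(965²+965²) = √1862450 ≈ 1364.7, ∠ = arctan(965/965) ≈ 45.00°
|L| = 1000 · 9.3234e+05 / 1.4314e+09 ≈ 0.65135
Gain = 20 log₁₀(0.65135) ≈ -3.72 dB
∠L = 176.15° − 196.72° = -20.57°

At s = jω = j1114:
zero (s+25): 25 + j1114 → |·| = √(25²+1114²) = √1241621 ≈ 1114.3, ∠ = arctan(1114/25) ≈ 88.71°
zero (s+40): 40 + j1114 → |·| = √(40²+1114²) = √1242596 ≈ 1114.7, ∠ = arctan(1114/40) ≈ 87.94°
pole (s+15): 15 + j1114 → |·| = √(15²+1114²) = √1241221 ≈ 1114.1, ∠ = arctan(1114/15) ≈ 89.23°
pole (s+500): 500 + j1114 → |·| = √(500²+1114²) = √1490996 ≈ 1221.1, ∠ = arctan(1114/500) ≈ 65.83°
pole (s+965): 965 + j1114 → |·| = √(965²+1114²) = √2172221 ≈ 1473.8, ∠ = arctan(1114/965) ≈ 49.10°
|L| = 1000 · 1.2421e+06 / 2.005e+09 ≈ 0.6195
Gain = 20 log₁₀(0.6195) ≈ -4.16 dB
∠L = 176.65° − 204.16° = -27.51°

ω = 965: -3.7 dB, -20.6°; ω = 1114: -4.2 dB, -27.5°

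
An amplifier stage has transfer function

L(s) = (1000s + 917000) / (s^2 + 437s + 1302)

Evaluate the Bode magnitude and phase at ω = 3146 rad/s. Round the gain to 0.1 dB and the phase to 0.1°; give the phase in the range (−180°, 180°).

Substitute s = j3146:
Numerator: 1000(j3146) + 917000 = 917000 + j3146000
Denominator: (j3146)^2 + 437(j3146) + 1302 = -9896014 + j1374802
|N| = √(917000² + 3146000²) ≈ 3.2769e+06, ∠N ≈ 73.75°
|D| = √(9896014² + 1374802²) ≈ 9.9911e+06, ∠D ≈ 172.09°
|L| = 3.2769e+06 / 9.9911e+06 ≈ 0.32798
Gain = 20 log₁₀(0.32798) ≈ -9.68 dB
∠L = 73.75° − 172.09° = -98.34°

-9.7 dB, -98.3°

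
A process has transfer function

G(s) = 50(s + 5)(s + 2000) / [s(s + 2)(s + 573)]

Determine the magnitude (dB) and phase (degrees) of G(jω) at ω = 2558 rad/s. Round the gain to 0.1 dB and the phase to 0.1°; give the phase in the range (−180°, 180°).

-32.3 dB, -115.5°

At s = jω = j2558:
zero (s+5): 5 + j2558 → |·| = √(5²+2558²) = √6543389 ≈ 2558, ∠ = arctan(2558/5) ≈ 89.89°
zero (s+2000): 2000 + j2558 → |·| = √(2000²+2558²) = √10543364 ≈ 3247.1, ∠ = arctan(2558/2000) ≈ 51.98°
pole (s+2): 2 + j2558 → |·| = √(2²+2558²) = √6543368 ≈ 2558, ∠ = arctan(2558/2) ≈ 89.96°
pole (s+573): 573 + j2558 → |·| = √(573²+2558²) = √6871693 ≈ 2621.4, ∠ = arctan(2558/573) ≈ 77.37°
pole at origin: |s| = 2558, ∠ = 90.00° (in denominator)
|G| = 50 · 8.3061e+06 / 1.7153e+10 ≈ 0.024212
Gain = 20 log₁₀(0.024212) ≈ -32.32 dB
∠G = 141.87° − 257.33° = -115.46°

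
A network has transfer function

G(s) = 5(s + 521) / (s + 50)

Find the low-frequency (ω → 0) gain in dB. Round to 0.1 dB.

34.3 dB

G(0) = 5·521 / (50) = 52.1
20 log₁₀(52.1) ≈ 34.34 dB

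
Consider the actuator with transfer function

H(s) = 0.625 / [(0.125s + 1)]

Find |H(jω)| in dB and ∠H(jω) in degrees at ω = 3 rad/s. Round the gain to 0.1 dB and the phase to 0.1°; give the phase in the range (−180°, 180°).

At ω = 3 rad/s:
pole (1 + j3·0.125) = 1 + j0.375 → |·| ≈ 1.068, ∠ ≈ 20.56°
|H| = 0.625 · 1 / (1.068) ≈ 0.58521
Gain = 20 log₁₀(0.58521) ≈ -4.65 dB
∠H = (0°) − (20.56°) = -20.56°

-4.7 dB, -20.6°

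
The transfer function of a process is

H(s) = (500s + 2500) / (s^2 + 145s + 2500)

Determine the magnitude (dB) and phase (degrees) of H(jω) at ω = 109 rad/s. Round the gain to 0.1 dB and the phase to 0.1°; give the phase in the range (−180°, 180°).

Substitute s = j109:
Numerator: 500(j109) + 2500 = 2500 + j54500
Denominator: (j109)^2 + 145(j109) + 2500 = -9381 + j15805
|N| = √(2500² + 54500²) ≈ 54557, ∠N ≈ 87.37°
|D| = √(9381² + 15805²) ≈ 18379, ∠D ≈ 120.69°
|H| = 54557 / 18379 ≈ 2.9684
Gain = 20 log₁₀(2.9684) ≈ 9.45 dB
∠H = 87.37° − 120.69° = -33.32°

9.5 dB, -33.3°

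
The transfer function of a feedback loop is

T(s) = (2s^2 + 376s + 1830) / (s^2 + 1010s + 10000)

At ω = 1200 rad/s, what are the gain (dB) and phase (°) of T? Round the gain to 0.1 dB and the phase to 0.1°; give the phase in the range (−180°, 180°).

Substitute s = j1200:
Numerator: 2(j1200)^2 + 376(j1200) + 1830 = -2878170 + j451200
Denominator: (j1200)^2 + 1010(j1200) + 10000 = -1430000 + j1212000
|N| = √(2878170² + 451200²) ≈ 2.9133e+06, ∠N ≈ 171.09°
|D| = √(1430000² + 1212000²) ≈ 1.8745e+06, ∠D ≈ 139.72°
|T| = 2.9133e+06 / 1.8745e+06 ≈ 1.5542
Gain = 20 log₁₀(1.5542) ≈ 3.83 dB
∠T = 171.09° − 139.72° = 31.37°

3.8 dB, 31.4°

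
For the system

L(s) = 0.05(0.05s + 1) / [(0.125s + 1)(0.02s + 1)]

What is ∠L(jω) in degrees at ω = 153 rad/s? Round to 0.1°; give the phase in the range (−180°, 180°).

At ω = 153 rad/s:
zero (1 + j153·0.05) = 1 + j7.65 → |·| ≈ 7.7151, ∠ ≈ 82.55°
pole (1 + j153·0.125) = 1 + j19.125 → |·| ≈ 19.151, ∠ ≈ 87.01°
pole (1 + j153·0.02) = 1 + j3.06 → |·| ≈ 3.2193, ∠ ≈ 71.90°
∠L = (82.55°) − (87.01° + 71.90°) = -76.36°

-76.4°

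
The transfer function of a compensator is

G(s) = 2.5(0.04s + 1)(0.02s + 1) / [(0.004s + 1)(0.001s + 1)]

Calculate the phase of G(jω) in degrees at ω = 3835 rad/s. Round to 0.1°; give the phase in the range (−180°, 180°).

17.2°

At ω = 3835 rad/s:
zero (1 + j3835·0.04) = 1 + j153.4 → |·| ≈ 153.4, ∠ ≈ 89.63°
zero (1 + j3835·0.02) = 1 + j76.7 → |·| ≈ 76.707, ∠ ≈ 89.25°
pole (1 + j3835·0.004) = 1 + j15.34 → |·| ≈ 15.373, ∠ ≈ 86.27°
pole (1 + j3835·0.001) = 1 + j3.835 → |·| ≈ 3.9632, ∠ ≈ 75.39°
∠G = (89.63° + 89.25°) − (86.27° + 75.39°) = 17.22°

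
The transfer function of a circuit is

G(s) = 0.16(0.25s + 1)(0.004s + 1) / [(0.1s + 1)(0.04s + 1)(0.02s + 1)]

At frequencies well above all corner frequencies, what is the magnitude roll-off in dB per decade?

Each pole contributes −20 dB/decade at high frequency; each zero contributes +20 dB/decade.
Net: 2 zero(s) − 3 pole(s) → -20 dB/decade.

-20 dB/decade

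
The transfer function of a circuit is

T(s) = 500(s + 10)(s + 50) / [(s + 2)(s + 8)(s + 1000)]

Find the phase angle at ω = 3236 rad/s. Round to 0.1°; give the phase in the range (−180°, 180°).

-73.7°

At s = jω = j3236:
zero (s+10): 10 + j3236 → |·| = √(10²+3236²) = √10471796 ≈ 3236, ∠ = arctan(3236/10) ≈ 89.82°
zero (s+50): 50 + j3236 → |·| = √(50²+3236²) = √10474196 ≈ 3236.4, ∠ = arctan(3236/50) ≈ 89.11°
pole (s+2): 2 + j3236 → |·| = √(2²+3236²) = √10471700 ≈ 3236, ∠ = arctan(3236/2) ≈ 89.96°
pole (s+8): 8 + j3236 → |·| = √(8²+3236²) = √10471760 ≈ 3236, ∠ = arctan(3236/8) ≈ 89.86°
pole (s+1000): 1000 + j3236 → |·| = √(1000²+3236²) = √11471696 ≈ 3387, ∠ = arctan(3236/1000) ≈ 72.83°
∠T = 178.93° − 252.65° = -73.72°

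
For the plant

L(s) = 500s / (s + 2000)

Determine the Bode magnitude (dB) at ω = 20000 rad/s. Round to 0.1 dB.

At s = jω = j20000:
zero at origin: s = j20000 → |·| = 20000, ∠ = 90.00°
pole (s+2000): 2000 + j20000 → |·| = √(2000²+20000²) = √404000000 ≈ 20100, ∠ = arctan(20000/2000) ≈ 84.29°
|L| = 500 · 20000 / 20100 ≈ 497.51
Gain = 20 log₁₀(497.51) ≈ 53.94 dB

53.9 dB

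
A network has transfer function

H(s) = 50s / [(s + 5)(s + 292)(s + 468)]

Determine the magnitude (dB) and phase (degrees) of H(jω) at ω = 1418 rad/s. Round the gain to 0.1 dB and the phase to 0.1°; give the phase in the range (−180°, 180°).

-92.7 dB, -149.9°

At s = jω = j1418:
zero at origin: s = j1418 → |·| = 1418, ∠ = 90.00°
pole (s+5): 5 + j1418 → |·| = √(5²+1418²) = √2010749 ≈ 1418, ∠ = arctan(1418/5) ≈ 89.80°
pole (s+292): 292 + j1418 → |·| = √(292²+1418²) = √2095988 ≈ 1447.8, ∠ = arctan(1418/292) ≈ 78.36°
pole (s+468): 468 + j1418 → |·| = √(468²+1418²) = √2229748 ≈ 1493.2, ∠ = arctan(1418/468) ≈ 71.73°
|H| = 50 · 1418 / 3.0655e+09 ≈ 2.3128e-05
Gain = 20 log₁₀(2.3128e-05) ≈ -92.72 dB
∠H = 90.00° − 239.89° = -149.89°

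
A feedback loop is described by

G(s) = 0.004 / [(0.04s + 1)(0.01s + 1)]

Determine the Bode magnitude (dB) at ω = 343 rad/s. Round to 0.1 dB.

At ω = 343 rad/s:
pole (1 + j343·0.04) = 1 + j13.72 → |·| ≈ 13.756, ∠ ≈ 85.83°
pole (1 + j343·0.01) = 1 + j3.43 → |·| ≈ 3.5728, ∠ ≈ 73.75°
|G| = 0.004 · 1 / (13.756 · 3.5728) ≈ 8.1388e-05
Gain = 20 log₁₀(8.1388e-05) ≈ -81.79 dB

-81.8 dB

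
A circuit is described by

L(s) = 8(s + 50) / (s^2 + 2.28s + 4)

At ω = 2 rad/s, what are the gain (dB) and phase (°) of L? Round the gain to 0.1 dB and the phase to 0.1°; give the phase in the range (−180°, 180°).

At s = jω = j2:
zero (s+50): 50 + j2 → |·| = √(50²+2²) = √2504 ≈ 50.04, ∠ = arctan(2/50) ≈ 2.29°
quadratic: (j2)² + 2.28·j2 + 4 = 0 + j4.56 → |·| ≈ 4.56, ∠ ≈ 90.00°
|L| = 8 · 50.04 / 4.56 ≈ 87.789
Gain = 20 log₁₀(87.789) ≈ 38.87 dB
∠L = 2.29° − 90.00° = -87.71°

38.9 dB, -87.7°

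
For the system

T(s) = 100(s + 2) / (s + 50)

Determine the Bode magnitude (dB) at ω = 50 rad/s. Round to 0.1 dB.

At s = jω = j50:
zero (s+2): 2 + j50 → |·| = √(2²+50²) = √2504 ≈ 50.04, ∠ = arctan(50/2) ≈ 87.71°
pole (s+50): 50 + j50 → |·| = √(50²+50²) = √5000 ≈ 70.711, ∠ = arctan(50/50) ≈ 45.00°
|T| = 100 · 50.04 / 70.711 ≈ 70.767
Gain = 20 log₁₀(70.767) ≈ 37.00 dB

37.0 dB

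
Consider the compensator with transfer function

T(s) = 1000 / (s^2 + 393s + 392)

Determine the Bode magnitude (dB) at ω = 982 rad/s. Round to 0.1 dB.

Substitute s = j982:
Numerator: 1000 = 1000 + j0
Denominator: (j982)^2 + 393(j982) + 392 = -963932 + j385926
|N| = √(1000² + 0²) ≈ 1000, ∠N ≈ 0.00°
|D| = √(963932² + 385926²) ≈ 1.0383e+06, ∠D ≈ 158.18°
|T| = 1000 / 1.0383e+06 ≈ 0.00096311
Gain = 20 log₁₀(0.00096311) ≈ -60.33 dB

-60.3 dB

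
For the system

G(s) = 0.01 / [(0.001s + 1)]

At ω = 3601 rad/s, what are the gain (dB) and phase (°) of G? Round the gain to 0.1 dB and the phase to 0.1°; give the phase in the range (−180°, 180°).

-51.5 dB, -74.5°

At ω = 3601 rad/s:
pole (1 + j3601·0.001) = 1 + j3.601 → |·| ≈ 3.7373, ∠ ≈ 74.48°
|G| = 0.01 · 1 / (3.7373) ≈ 0.0026757
Gain = 20 log₁₀(0.0026757) ≈ -51.45 dB
∠G = (0°) − (74.48°) = -74.48°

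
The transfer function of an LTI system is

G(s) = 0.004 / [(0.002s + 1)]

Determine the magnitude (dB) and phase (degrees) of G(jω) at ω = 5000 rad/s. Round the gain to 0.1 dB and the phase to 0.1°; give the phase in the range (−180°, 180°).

At ω = 5000 rad/s:
pole (1 + j5000·0.002) = 1 + j10 → |·| ≈ 10.05, ∠ ≈ 84.29°
|G| = 0.004 · 1 / (10.05) ≈ 0.00039801
Gain = 20 log₁₀(0.00039801) ≈ -68.00 dB
∠G = (0°) − (84.29°) = -84.29°

-68.0 dB, -84.3°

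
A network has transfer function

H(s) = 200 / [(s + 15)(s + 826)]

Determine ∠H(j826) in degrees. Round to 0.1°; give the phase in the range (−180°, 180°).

-134.0°

At s = jω = j826:
pole (s+15): 15 + j826 → |·| = √(15²+826²) = √682501 ≈ 826.14, ∠ = arctan(826/15) ≈ 88.96°
pole (s+826): 826 + j826 → |·| = √(826²+826²) = √1364552 ≈ 1168.1, ∠ = arctan(826/826) ≈ 45.00°
∠H = 0.00° − 133.96° = -133.96°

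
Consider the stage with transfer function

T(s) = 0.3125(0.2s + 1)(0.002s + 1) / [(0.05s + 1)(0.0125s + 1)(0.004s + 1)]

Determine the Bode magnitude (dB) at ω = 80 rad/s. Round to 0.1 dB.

-1.6 dB

At ω = 80 rad/s:
zero (1 + j80·0.2) = 1 + j16 → |·| ≈ 16.031, ∠ ≈ 86.42°
zero (1 + j80·0.002) = 1 + j0.16 → |·| ≈ 1.0127, ∠ ≈ 9.09°
pole (1 + j80·0.05) = 1 + j4 → |·| ≈ 4.1231, ∠ ≈ 75.96°
pole (1 + j80·0.0125) = 1 + j1 → |·| ≈ 1.4142, ∠ ≈ 45.00°
pole (1 + j80·0.004) = 1 + j0.32 → |·| ≈ 1.05, ∠ ≈ 17.74°
|T| = 0.3125 · 16.031 · 1.0127 / (4.1231 · 1.4142 · 1.05) ≈ 0.82864
Gain = 20 log₁₀(0.82864) ≈ -1.63 dB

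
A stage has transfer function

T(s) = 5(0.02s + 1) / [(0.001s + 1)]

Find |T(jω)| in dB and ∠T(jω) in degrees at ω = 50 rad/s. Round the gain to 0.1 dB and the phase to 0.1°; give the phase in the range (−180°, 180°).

At ω = 50 rad/s:
zero (1 + j50·0.02) = 1 + j1 → |·| ≈ 1.4142, ∠ ≈ 45.00°
pole (1 + j50·0.001) = 1 + j0.05 → |·| ≈ 1.0012, ∠ ≈ 2.86°
|T| = 5 · 1.4142 / (1.0012) ≈ 7.0625
Gain = 20 log₁₀(7.0625) ≈ 16.98 dB
∠T = (45.00°) − (2.86°) = 42.14°

17.0 dB, 42.1°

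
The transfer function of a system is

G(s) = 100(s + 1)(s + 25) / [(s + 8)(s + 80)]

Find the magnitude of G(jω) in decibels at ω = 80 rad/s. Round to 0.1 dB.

At s = jω = j80:
zero (s+1): 1 + j80 → |·| = √(1²+80²) = √6401 ≈ 80.006, ∠ = arctan(80/1) ≈ 89.28°
zero (s+25): 25 + j80 → |·| = √(25²+80²) = √7025 ≈ 83.815, ∠ = arctan(80/25) ≈ 72.65°
pole (s+8): 8 + j80 → |·| = √(8²+80²) = √6464 ≈ 80.399, ∠ = arctan(80/8) ≈ 84.29°
pole (s+80): 80 + j80 → |·| = √(80²+80²) = √12800 ≈ 113.14, ∠ = arctan(80/80) ≈ 45.00°
|G| = 100 · 6705.7 / 9096.3 ≈ 73.719
Gain = 20 log₁₀(73.719) ≈ 37.35 dB

37.4 dB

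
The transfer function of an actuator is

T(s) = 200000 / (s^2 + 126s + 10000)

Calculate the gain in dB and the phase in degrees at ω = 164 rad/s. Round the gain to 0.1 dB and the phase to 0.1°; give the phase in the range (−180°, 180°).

At s = jω = j164:
quadratic: (j164)² + 126·j164 + 10000 = -16896 + j20664 → |·| ≈ 26692, ∠ ≈ 129.27°
|T| = 200000 / 26692 ≈ 7.4929
Gain = 20 log₁₀(7.4929) ≈ 17.49 dB
∠T = 0.00° − 129.27° = -129.27°

17.5 dB, -129.3°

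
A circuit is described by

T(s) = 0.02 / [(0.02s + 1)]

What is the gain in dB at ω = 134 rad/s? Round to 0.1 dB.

At ω = 134 rad/s:
pole (1 + j134·0.02) = 1 + j2.68 → |·| ≈ 2.8605, ∠ ≈ 69.54°
|T| = 0.02 · 1 / (2.8605) ≈ 0.0069918
Gain = 20 log₁₀(0.0069918) ≈ -43.11 dB

-43.1 dB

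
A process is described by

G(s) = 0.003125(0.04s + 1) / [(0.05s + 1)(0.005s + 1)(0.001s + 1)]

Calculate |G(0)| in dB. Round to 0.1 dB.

G(0) = 0.003125 · 1 / 1 = 0.003125
20 log₁₀(0.003125) ≈ -50.10 dB

-50.1 dB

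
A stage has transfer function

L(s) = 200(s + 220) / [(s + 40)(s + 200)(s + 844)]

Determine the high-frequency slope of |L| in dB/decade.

-40 dB/decade

Each pole contributes −20 dB/decade at high frequency; each zero contributes +20 dB/decade.
Net: 1 zero(s) − 3 pole(s) → -40 dB/decade.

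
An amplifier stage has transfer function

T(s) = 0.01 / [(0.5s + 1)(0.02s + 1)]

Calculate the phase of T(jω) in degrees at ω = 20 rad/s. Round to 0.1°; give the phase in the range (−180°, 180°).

-106.1°

At ω = 20 rad/s:
pole (1 + j20·0.5) = 1 + j10 → |·| ≈ 10.05, ∠ ≈ 84.29°
pole (1 + j20·0.02) = 1 + j0.4 → |·| ≈ 1.077, ∠ ≈ 21.80°
∠T = (0°) − (84.29° + 21.80°) = -106.09°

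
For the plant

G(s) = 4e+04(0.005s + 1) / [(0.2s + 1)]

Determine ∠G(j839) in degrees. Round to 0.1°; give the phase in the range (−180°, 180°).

At ω = 839 rad/s:
zero (1 + j839·0.005) = 1 + j4.195 → |·| ≈ 4.3125, ∠ ≈ 76.59°
pole (1 + j839·0.2) = 1 + j167.8 → |·| ≈ 167.8, ∠ ≈ 89.66°
∠G = (76.59°) − (89.66°) = -13.07°

-13.1°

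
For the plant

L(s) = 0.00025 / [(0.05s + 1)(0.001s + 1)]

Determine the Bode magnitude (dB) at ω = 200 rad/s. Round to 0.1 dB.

At ω = 200 rad/s:
pole (1 + j200·0.05) = 1 + j10 → |·| ≈ 10.05, ∠ ≈ 84.29°
pole (1 + j200·0.001) = 1 + j0.2 → |·| ≈ 1.0198, ∠ ≈ 11.31°
|L| = 0.00025 · 1 / (10.05 · 1.0198) ≈ 2.4393e-05
Gain = 20 log₁₀(2.4393e-05) ≈ -92.25 dB

-92.3 dB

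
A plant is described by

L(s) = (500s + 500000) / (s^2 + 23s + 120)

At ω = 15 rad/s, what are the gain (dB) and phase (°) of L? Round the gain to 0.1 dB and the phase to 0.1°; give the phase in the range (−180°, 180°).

Substitute s = j15:
Numerator: 500(j15) + 500000 = 500000 + j7500
Denominator: (j15)^2 + 23(j15) + 120 = -105 + j345
|N| = √(500000² + 7500²) ≈ 5.0006e+05, ∠N ≈ 0.86°
|D| = √(105² + 345²) ≈ 360.62, ∠D ≈ 106.93°
|L| = 5.0006e+05 / 360.62 ≈ 1386.7
Gain = 20 log₁₀(1386.7) ≈ 62.84 dB
∠L = 0.86° − 106.93° = -106.07°

62.8 dB, -106.1°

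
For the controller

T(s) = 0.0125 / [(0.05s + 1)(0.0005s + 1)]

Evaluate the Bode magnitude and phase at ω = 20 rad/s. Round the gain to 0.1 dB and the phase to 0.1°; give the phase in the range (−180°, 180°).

-41.1 dB, -45.6°

At ω = 20 rad/s:
pole (1 + j20·0.05) = 1 + j1 → |·| ≈ 1.4142, ∠ ≈ 45.00°
pole (1 + j20·0.0005) = 1 + j0.01 → |·| ≈ 1, ∠ ≈ 0.57°
|T| = 0.0125 · 1 / (1.4142 · 1) ≈ 0.0088389
Gain = 20 log₁₀(0.0088389) ≈ -41.07 dB
∠T = (0°) − (45.00° + 0.57°) = -45.57°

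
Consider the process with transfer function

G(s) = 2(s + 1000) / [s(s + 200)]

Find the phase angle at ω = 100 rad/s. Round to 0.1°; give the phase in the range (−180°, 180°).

-110.9°

At s = jω = j100:
zero (s+1000): 1000 + j100 → |·| = √(1000²+100²) = √1010000 ≈ 1005, ∠ = arctan(100/1000) ≈ 5.71°
pole (s+200): 200 + j100 → |·| = √(200²+100²) = √50000 ≈ 223.61, ∠ = arctan(100/200) ≈ 26.57°
pole at origin: |s| = 100, ∠ = 90.00° (in denominator)
∠G = 5.71° − 116.57° = -110.86°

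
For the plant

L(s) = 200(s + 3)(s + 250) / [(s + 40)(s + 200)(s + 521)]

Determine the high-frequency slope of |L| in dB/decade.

-20 dB/decade

Each pole contributes −20 dB/decade at high frequency; each zero contributes +20 dB/decade.
Net: 2 zero(s) − 3 pole(s) → -20 dB/decade.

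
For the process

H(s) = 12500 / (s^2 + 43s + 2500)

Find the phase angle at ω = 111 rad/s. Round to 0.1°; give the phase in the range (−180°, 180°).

At s = jω = j111:
quadratic: (j111)² + 43·j111 + 2500 = -9821 + j4773 → |·| ≈ 10919, ∠ ≈ 154.08°
∠H = 0.00° − 154.08° = -154.08°

-154.1°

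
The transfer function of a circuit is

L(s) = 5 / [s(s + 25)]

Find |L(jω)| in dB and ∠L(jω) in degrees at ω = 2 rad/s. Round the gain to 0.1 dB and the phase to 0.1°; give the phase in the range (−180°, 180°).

At s = jω = j2:
pole (s+25): 25 + j2 → |·| = √(25²+2²) = √629 ≈ 25.08, ∠ = arctan(2/25) ≈ 4.57°
pole at origin: |s| = 2, ∠ = 90.00° (in denominator)
|L| = 5 / 50.16 ≈ 0.099681
Gain = 20 log₁₀(0.099681) ≈ -20.03 dB
∠L = 0.00° − 94.57° = -94.57°

-20.0 dB, -94.6°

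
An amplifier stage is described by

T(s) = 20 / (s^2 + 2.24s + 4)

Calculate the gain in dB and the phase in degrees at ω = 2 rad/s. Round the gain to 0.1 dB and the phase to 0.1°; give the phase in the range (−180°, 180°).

At s = jω = j2:
quadratic: (j2)² + 2.24·j2 + 4 = 0 + j4.48 → |·| ≈ 4.48, ∠ ≈ 90.00°
|T| = 20 / 4.48 ≈ 4.4643
Gain = 20 log₁₀(4.4643) ≈ 13.00 dB
∠T = 0.00° − 90.00° = -90.00°

13.0 dB, -90.0°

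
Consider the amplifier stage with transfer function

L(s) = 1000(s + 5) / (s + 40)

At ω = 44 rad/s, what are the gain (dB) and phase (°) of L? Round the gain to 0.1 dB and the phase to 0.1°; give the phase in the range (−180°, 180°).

At s = jω = j44:
zero (s+5): 5 + j44 → |·| = √(5²+44²) = √1961 ≈ 44.283, ∠ = arctan(44/5) ≈ 83.52°
pole (s+40): 40 + j44 → |·| = √(40²+44²) = √3536 ≈ 59.464, ∠ = arctan(44/40) ≈ 47.73°
|L| = 1000 · 44.283 / 59.464 ≈ 744.7
Gain = 20 log₁₀(744.7) ≈ 57.44 dB
∠L = 83.52° − 47.73° = 35.79°

57.4 dB, 35.8°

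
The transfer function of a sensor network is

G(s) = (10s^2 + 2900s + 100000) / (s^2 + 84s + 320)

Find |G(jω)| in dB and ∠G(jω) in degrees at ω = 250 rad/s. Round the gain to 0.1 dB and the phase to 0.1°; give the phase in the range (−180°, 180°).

22.7 dB, -35.4°

Substitute s = j250:
Numerator: 10(j250)^2 + 2900(j250) + 100000 = -525000 + j725000
Denominator: (j250)^2 + 84(j250) + 320 = -62180 + j21000
|N| = √(525000² + 725000²) ≈ 8.9513e+05, ∠N ≈ 125.91°
|D| = √(62180² + 21000²) ≈ 65630, ∠D ≈ 161.34°
|G| = 8.9513e+05 / 65630 ≈ 13.639
Gain = 20 log₁₀(13.639) ≈ 22.70 dB
∠G = 125.91° − 161.34° = -35.43°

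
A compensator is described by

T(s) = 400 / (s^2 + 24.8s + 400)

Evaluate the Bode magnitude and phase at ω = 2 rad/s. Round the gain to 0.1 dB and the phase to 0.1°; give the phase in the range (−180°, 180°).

0.0 dB, -7.1°

At s = jω = j2:
quadratic: (j2)² + 24.8·j2 + 400 = 396 + j49.6 → |·| ≈ 399.09, ∠ ≈ 7.14°
|T| = 400 / 399.09 ≈ 1.0023
Gain = 20 log₁₀(1.0023) ≈ 0.02 dB
∠T = 0.00° − 7.14° = -7.14°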